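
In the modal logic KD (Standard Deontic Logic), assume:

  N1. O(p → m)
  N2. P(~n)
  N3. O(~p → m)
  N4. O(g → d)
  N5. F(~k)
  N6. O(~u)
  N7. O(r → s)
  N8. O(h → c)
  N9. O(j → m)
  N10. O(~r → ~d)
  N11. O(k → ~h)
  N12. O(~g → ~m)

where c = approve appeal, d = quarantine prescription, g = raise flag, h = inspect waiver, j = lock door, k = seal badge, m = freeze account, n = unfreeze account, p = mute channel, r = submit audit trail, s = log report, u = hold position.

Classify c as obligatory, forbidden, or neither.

Premise 8 is O(h → c), but O(h) is not derivable from the premises, so it does not yield O(c).
No premise or chain of K-axiom applications forces O(c), and none forces O(~c). So c is neither obligatory nor forbidden under these norms.

Neither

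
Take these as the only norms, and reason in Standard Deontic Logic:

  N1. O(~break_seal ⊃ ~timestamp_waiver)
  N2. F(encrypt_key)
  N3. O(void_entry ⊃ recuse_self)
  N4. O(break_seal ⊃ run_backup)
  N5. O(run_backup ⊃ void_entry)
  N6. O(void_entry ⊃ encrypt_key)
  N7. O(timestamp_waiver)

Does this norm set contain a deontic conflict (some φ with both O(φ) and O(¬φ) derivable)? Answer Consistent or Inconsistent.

Premise 2, F(encrypt_key), is equivalent to O(~encrypt_key).
Premise 6, O(void_entry ⊃ encrypt_key), contraposes to O(~encrypt_key ⊃ ~void_entry); with O(~encrypt_key) we get O(~void_entry).
Premise 5 is O(run_backup ⊃ void_entry); contrapositively O(~void_entry ⊃ ~run_backup). Since O(~void_entry) holds, K gives O(~run_backup).
Premise 4 is O(break_seal ⊃ run_backup); contrapositively O(~run_backup ⊃ ~break_seal). Since O(~run_backup) holds, K gives O(~break_seal).
Premise 1 is O(~break_seal ⊃ ~timestamp_waiver); since O(~break_seal), deontic closure gives O(~timestamp_waiver).
But premise 7 directly asserts O(timestamp_waiver).
We now have both O(~timestamp_waiver) and O(timestamp_waiver) — timestamp_waiver is simultaneously obligatory and forbidden, violating the D-axiom.

Inconsistent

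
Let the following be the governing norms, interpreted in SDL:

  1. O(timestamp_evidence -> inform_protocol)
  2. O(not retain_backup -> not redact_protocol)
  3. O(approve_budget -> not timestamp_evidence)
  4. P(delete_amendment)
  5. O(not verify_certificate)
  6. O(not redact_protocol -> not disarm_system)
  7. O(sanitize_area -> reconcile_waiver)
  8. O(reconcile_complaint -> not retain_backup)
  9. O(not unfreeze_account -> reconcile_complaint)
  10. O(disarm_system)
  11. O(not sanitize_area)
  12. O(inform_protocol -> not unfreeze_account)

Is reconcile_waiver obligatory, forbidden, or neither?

Neither

Premise 7 is O(sanitize_area -> reconcile_waiver), but O(sanitize_area) is not derivable from the premises, so it does not yield O(reconcile_waiver).
No premise or chain of K-axiom applications forces O(reconcile_waiver), and none forces O(not reconcile_waiver). So reconcile_waiver is neither obligatory nor forbidden under these norms.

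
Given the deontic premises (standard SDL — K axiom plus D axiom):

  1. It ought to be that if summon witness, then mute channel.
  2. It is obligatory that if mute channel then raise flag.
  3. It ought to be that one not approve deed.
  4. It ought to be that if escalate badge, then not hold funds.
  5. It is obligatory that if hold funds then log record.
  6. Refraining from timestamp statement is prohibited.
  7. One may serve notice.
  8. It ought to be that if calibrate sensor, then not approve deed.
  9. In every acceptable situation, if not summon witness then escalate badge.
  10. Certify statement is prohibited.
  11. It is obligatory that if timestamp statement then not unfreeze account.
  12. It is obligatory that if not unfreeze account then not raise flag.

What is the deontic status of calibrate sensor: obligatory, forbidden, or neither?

Neither

Premise 8 is O(calibrate_sensor → ¬approve_deed); even if O(¬approve_deed) held, inferring O(calibrate_sensor) would be affirming the consequent — invalid.
No premise or chain of K-axiom applications forces O(calibrate_sensor), and none forces O(¬calibrate_sensor). So calibrate_sensor is neither obligatory nor forbidden under these norms.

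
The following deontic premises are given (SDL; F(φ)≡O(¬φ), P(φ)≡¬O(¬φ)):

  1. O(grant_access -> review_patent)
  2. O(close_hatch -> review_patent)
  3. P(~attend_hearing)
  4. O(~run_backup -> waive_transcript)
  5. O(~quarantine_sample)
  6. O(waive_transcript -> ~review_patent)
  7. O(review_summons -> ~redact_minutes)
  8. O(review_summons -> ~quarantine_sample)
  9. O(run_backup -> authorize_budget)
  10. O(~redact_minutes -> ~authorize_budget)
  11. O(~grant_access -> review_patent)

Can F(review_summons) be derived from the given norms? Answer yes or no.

Yes

By case analysis on ~grant_access: premise 11 gives O(~grant_access -> review_patent) and premise 1 gives O(grant_access -> review_patent), so O(review_patent) either way.
Premise 6, O(waive_transcript -> ~review_patent), contraposes to O(review_patent -> ~waive_transcript); with O(review_patent) we get O(~waive_transcript).
Premise 4, O(~run_backup -> waive_transcript), contraposes to O(~waive_transcript -> run_backup); with O(~waive_transcript) we get O(run_backup).
With premise 9, O(run_backup -> authorize_budget), the K-axiom yields O(authorize_budget).
Premise 10 is O(~redact_minutes -> ~authorize_budget); contrapositively O(authorize_budget -> redact_minutes). Since O(authorize_budget) holds, K gives O(redact_minutes).
Premise 7, O(review_summons -> ~redact_minutes), contraposes to O(redact_minutes -> ~review_summons); with O(redact_minutes) we get O(~review_summons).
Premises 2, 3, 5, 8 do not contribute to this derivation.
So O(~review_summons) holds, i.e. F(review_summons). The claim follows.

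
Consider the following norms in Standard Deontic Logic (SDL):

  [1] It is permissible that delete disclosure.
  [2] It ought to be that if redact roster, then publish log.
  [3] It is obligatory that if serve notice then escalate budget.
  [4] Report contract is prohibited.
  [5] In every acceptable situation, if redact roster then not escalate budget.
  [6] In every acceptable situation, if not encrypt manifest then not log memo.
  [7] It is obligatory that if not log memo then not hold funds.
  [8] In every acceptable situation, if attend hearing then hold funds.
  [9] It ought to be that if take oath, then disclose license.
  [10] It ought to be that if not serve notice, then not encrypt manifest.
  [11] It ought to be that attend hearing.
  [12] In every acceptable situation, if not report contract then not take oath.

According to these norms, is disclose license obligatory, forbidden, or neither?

Neither

Premise 9 is O(take_oath → disclose_license), but O(take_oath) is not derivable from the premises, so it does not yield O(disclose_license).
No premise or chain of K-axiom applications forces O(disclose_license), and none forces O(¬disclose_license). So disclose_license is neither obligatory nor forbidden under these norms.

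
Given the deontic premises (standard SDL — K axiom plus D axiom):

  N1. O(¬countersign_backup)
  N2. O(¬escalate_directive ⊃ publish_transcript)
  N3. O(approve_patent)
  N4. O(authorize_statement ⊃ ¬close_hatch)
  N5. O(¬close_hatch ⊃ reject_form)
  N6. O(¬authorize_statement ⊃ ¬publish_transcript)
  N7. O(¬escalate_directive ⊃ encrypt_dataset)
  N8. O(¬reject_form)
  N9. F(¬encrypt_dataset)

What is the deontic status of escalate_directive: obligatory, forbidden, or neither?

Premise 8 gives O(¬reject_form).
Premise 5 is O(¬close_hatch ⊃ reject_form); contrapositively O(¬reject_form ⊃ close_hatch). Since O(¬reject_form) holds, K gives O(close_hatch).
The contrapositive of premise 4 (O(authorize_statement ⊃ ¬close_hatch)) is O(close_hatch ⊃ ¬authorize_statement), and O(close_hatch) is already established, so O(¬authorize_statement).
Applying K to premise 6 (O(¬authorize_statement ⊃ ¬publish_transcript)) and O(¬authorize_statement) yields O(¬publish_transcript).
The contrapositive of premise 2 (O(¬escalate_directive ⊃ publish_transcript)) is O(¬publish_transcript ⊃ escalate_directive), and O(¬publish_transcript) is already established, so O(escalate_directive).
Premises 1, 3, 7, 9 do not contribute to this derivation.
Hence escalate_directive is obligatory.

Obligatory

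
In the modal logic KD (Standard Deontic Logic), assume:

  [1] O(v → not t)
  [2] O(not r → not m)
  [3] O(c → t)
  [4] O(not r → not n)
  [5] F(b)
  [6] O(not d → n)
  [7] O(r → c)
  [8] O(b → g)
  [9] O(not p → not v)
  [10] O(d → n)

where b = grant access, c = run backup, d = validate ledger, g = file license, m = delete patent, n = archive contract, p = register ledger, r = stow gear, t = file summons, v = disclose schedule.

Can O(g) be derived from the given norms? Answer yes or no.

No

Premise 8 is O(b → g), but O(b) is not derivable from the premises, so it does not yield O(g).
No other premise forces O(g). An ideal world satisfying every premise can still have g false, so O(g) is not derivable.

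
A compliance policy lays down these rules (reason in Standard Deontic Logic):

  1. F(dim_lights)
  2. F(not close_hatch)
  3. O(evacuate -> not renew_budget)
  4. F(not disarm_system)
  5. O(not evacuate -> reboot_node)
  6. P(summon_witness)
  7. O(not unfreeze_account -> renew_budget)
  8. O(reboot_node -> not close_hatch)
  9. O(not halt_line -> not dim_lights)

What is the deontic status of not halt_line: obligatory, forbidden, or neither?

Neither

Premise 9 is O(not halt_line -> not dim_lights); even if O(not dim_lights) held, inferring O(not halt_line) would be affirming the consequent — invalid.
No premise or chain of K-axiom applications forces O(not halt_line), and none forces O(halt_line). So not halt_line is neither obligatory nor forbidden under these norms.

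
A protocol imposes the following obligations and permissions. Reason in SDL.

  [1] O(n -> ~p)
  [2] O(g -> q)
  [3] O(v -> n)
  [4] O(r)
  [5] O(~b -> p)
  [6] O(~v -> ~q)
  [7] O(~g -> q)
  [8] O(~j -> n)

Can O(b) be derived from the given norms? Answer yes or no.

By case analysis on g: premise 2 gives O(g -> q) and premise 7 gives O(~g -> q), so O(q) either way.
Premise 6 is O(~v -> ~q); contrapositively O(q -> v). Since O(q) holds, K gives O(v).
Applying K to premise 3 (O(v -> n)) and O(v) yields O(n).
Applying K to premise 1 (O(n -> ~p)) and O(n) yields O(~p).
Premise 5 is O(~b -> p); contrapositively O(~p -> b). Since O(~p) holds, K gives O(b).
Premises 4, 8 do not contribute to this derivation.
So O(b) follows.

Yes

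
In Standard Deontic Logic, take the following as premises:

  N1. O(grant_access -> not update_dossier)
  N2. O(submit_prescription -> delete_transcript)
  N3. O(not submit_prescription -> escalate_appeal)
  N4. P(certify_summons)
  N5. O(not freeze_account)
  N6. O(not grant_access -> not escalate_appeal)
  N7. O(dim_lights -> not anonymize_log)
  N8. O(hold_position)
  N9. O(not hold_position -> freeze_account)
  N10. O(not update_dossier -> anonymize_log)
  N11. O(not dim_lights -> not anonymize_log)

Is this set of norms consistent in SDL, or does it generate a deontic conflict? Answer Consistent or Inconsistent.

Premise 9 is O(not hold_position -> freeze_account), but O(not hold_position) is not derivable from the premises, so it does not yield O(freeze_account).
So O(freeze_account) is not derivable, and the apparent clash with O(not freeze_account) does not arise.
A world satisfying every obligation exists (e.g. anonymize_log=false, certify_summons=false, delete_transcript=true, dim_lights=false, escalate_appeal=false, freeze_account=false, grant_access=false, hold_position=true, submit_prescription=true, update_dossier=true); no atom is both obligatory and forbidden, so the set is consistent.

Consistent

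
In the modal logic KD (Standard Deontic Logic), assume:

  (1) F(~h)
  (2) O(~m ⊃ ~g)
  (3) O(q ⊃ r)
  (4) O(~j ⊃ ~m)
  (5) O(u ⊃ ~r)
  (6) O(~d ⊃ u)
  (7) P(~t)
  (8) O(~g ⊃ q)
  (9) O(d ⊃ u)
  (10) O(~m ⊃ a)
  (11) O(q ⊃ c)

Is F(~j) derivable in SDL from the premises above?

Yes

By case analysis on ~d: premise 6 gives O(~d ⊃ u) and premise 9 gives O(d ⊃ u), so O(u) either way.
Premise 5 is O(u ⊃ ~r); since O(u), deontic closure gives O(~r).
Premise 3, O(q ⊃ r), contraposes to O(~r ⊃ ~q); with O(~r) we get O(~q).
Premise 8 is O(~g ⊃ q); contrapositively O(~q ⊃ g). Since O(~q) holds, K gives O(g).
Premise 2, O(~m ⊃ ~g), contraposes to O(g ⊃ m); with O(g) we get O(m).
Premise 4, O(~j ⊃ ~m), contraposes to O(m ⊃ j); with O(m) we get O(j).
Premises 1, 7, 10, 11 do not contribute to this derivation.
So O(j) holds, i.e. F(~j). The claim follows.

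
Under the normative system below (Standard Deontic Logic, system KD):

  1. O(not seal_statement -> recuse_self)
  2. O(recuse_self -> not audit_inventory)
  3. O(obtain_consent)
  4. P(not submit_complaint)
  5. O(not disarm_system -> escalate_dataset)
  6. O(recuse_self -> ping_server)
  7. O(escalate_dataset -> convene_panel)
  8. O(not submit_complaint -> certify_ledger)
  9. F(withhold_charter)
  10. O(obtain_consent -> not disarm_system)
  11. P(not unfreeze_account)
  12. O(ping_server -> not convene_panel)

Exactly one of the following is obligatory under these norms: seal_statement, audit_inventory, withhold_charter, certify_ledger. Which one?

seal_statement

Premise 3 gives O(obtain_consent).
With premise 10, O(obtain_consent -> not disarm_system), the K-axiom yields O(not disarm_system).
Applying K to premise 5 (O(not disarm_system -> escalate_dataset)) and O(not disarm_system) yields O(escalate_dataset).
From O(escalate_dataset) and premise 7, O(escalate_dataset -> convene_panel), we obtain O(convene_panel).
Premise 12 is O(ping_server -> not convene_panel); contrapositively O(convene_panel -> not ping_server). Since O(convene_panel) holds, K gives O(not ping_server).
Premise 6 is O(recuse_self -> ping_server); contrapositively O(not ping_server -> not recuse_self). Since O(not ping_server) holds, K gives O(not recuse_self).
Premise 1 is O(not seal_statement -> recuse_self); contrapositively O(not recuse_self -> seal_statement). Since O(not recuse_self) holds, K gives O(seal_statement).
So O(seal_statement) holds — seal_statement is obligatory. None of the other listed options is made obligatory by any chain of premises.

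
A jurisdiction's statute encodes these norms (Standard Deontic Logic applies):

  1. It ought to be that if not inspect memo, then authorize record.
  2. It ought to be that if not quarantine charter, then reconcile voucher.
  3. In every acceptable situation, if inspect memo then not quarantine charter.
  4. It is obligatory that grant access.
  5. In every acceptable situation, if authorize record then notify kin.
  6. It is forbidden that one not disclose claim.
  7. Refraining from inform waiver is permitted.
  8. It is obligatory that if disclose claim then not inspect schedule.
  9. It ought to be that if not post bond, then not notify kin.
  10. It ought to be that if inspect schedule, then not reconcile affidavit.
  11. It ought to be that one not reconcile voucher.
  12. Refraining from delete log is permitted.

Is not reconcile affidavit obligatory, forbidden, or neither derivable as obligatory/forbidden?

Neither

Premise 10 is O(inspect_schedule → ¬reconcile_affidavit), but O(inspect_schedule) is not derivable from the premises, so it does not yield O(¬reconcile_affidavit).
No premise or chain of K-axiom applications forces O(¬reconcile_affidavit), and none forces O(reconcile_affidavit). So ¬reconcile_affidavit is neither obligatory nor forbidden under these norms.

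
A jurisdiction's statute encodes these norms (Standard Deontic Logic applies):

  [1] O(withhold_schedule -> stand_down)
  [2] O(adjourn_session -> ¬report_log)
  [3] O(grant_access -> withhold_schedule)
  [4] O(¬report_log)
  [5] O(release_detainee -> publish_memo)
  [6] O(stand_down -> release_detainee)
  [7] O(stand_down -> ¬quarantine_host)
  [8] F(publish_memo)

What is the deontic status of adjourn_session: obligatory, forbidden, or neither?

Neither

Premise 2 is O(adjourn_session -> ¬report_log); even if O(¬report_log) held, inferring O(adjourn_session) would be affirming the consequent — invalid.
No premise or chain of K-axiom applications forces O(adjourn_session), and none forces O(¬adjourn_session). So adjourn_session is neither obligatory nor forbidden under these norms.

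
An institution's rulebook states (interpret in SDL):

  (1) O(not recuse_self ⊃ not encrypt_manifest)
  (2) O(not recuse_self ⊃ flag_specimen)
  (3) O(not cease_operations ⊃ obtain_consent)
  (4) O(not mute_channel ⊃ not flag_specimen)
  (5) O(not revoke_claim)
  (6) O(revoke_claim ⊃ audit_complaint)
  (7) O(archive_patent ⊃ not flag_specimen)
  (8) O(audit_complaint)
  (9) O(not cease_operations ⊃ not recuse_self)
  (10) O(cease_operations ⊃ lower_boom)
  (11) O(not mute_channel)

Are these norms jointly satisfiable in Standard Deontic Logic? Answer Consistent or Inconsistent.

Premise 6 is O(revoke_claim ⊃ audit_complaint); even if O(audit_complaint) held, inferring O(revoke_claim) would be affirming the consequent — invalid.
So O(revoke_claim) is not derivable, and the apparent clash with O(not revoke_claim) does not arise.
A world satisfying every obligation exists (e.g. archive_patent=false, audit_complaint=true, cease_operations=true, encrypt_manifest=false, flag_specimen=false, lower_boom=true, mute_channel=false, obtain_consent=false, recuse_self=true, revoke_claim=false); no atom is both obligatory and forbidden, so the set is consistent.

Consistent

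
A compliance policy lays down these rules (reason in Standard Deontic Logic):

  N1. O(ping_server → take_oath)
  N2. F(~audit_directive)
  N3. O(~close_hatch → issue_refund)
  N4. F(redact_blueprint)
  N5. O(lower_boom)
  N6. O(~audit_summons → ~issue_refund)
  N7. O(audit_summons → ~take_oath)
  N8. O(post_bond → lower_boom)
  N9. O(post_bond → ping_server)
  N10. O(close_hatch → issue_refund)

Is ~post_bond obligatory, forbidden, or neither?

Premises 3 and 10 are O(~close_hatch → issue_refund) and O(close_hatch → issue_refund); every ideal world satisfies ~close_hatch or close_hatch, so in either case issue_refund holds — hence O(issue_refund).
Premise 6 is O(~audit_summons → ~issue_refund); contrapositively O(issue_refund → audit_summons). Since O(issue_refund) holds, K gives O(audit_summons).
With premise 7, O(audit_summons → ~take_oath), the K-axiom yields O(~take_oath).
The contrapositive of premise 1 (O(ping_server → take_oath)) is O(~take_oath → ~ping_server), and O(~take_oath) is already established, so O(~ping_server).
Premise 9, O(post_bond → ping_server), contraposes to O(~ping_server → ~post_bond); with O(~ping_server) we get O(~post_bond).
Premises 2, 4, 5, 8 do not contribute to this derivation.
Hence ~post_bond is obligatory.

Obligatory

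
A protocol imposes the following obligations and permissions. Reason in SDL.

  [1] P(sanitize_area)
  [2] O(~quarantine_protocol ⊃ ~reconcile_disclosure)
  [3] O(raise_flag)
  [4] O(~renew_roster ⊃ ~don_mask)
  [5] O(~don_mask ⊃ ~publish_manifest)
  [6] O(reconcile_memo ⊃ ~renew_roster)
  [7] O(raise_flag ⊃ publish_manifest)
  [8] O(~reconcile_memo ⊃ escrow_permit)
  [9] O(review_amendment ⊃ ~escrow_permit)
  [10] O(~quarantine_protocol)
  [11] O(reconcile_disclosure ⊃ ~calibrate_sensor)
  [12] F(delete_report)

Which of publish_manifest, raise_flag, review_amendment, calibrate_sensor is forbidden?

review_amendment

Premise 3 gives O(raise_flag).
Premise 7 is O(raise_flag ⊃ publish_manifest); since O(raise_flag), deontic closure gives O(publish_manifest).
The contrapositive of premise 5 (O(~don_mask ⊃ ~publish_manifest)) is O(publish_manifest ⊃ don_mask), and O(publish_manifest) is already established, so O(don_mask).
Premise 4, O(~renew_roster ⊃ ~don_mask), contraposes to O(don_mask ⊃ renew_roster); with O(don_mask) we get O(renew_roster).
Premise 6, O(reconcile_memo ⊃ ~renew_roster), contraposes to O(renew_roster ⊃ ~reconcile_memo); with O(renew_roster) we get O(~reconcile_memo).
With premise 8, O(~reconcile_memo ⊃ escrow_permit), the K-axiom yields O(escrow_permit).
Premise 9, O(review_amendment ⊃ ~escrow_permit), contraposes to O(escrow_permit ⊃ ~review_amendment); with O(escrow_permit) we get O(~review_amendment).
So O(~review_amendment) holds, i.e. review_amendment is forbidden. None of the other listed options is forbidden under the premises.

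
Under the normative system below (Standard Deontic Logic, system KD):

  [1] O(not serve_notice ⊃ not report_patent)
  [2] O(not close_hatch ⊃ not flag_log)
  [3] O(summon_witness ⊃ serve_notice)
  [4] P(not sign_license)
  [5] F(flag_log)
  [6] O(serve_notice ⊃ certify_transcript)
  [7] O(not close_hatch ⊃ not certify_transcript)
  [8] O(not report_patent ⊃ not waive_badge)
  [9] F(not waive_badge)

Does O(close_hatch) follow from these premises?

Yes

Premise 9, F(not waive_badge), is equivalent to O(waive_badge).
Premise 8 is O(not report_patent ⊃ not waive_badge); contrapositively O(waive_badge ⊃ report_patent). Since O(waive_badge) holds, K gives O(report_patent).
Premise 1, O(not serve_notice ⊃ not report_patent), contraposes to O(report_patent ⊃ serve_notice); with O(report_patent) we get O(serve_notice).
Applying K to premise 6 (O(serve_notice ⊃ certify_transcript)) and O(serve_notice) yields O(certify_transcript).
Premise 7 is O(not close_hatch ⊃ not certify_transcript); contrapositively O(certify_transcript ⊃ close_hatch). Since O(certify_transcript) holds, K gives O(close_hatch).
Premises 2, 3, 4, 5 do not contribute to this derivation.
So O(close_hatch) follows.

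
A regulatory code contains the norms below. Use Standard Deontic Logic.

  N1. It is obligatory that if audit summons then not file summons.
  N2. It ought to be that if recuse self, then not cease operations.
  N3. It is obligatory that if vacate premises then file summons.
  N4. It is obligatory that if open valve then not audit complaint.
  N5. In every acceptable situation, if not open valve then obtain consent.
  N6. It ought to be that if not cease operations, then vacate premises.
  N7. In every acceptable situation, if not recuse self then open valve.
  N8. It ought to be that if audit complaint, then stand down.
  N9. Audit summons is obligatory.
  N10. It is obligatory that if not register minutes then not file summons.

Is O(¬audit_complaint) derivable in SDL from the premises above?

Premise 9 states O(audit_summons) outright.
Applying K to premise 1 (O(audit_summons → ¬file_summons)) and O(audit_summons) yields O(¬file_summons).
Premise 3, O(vacate_premises → file_summons), contraposes to O(¬file_summons → ¬vacate_premises); with O(¬file_summons) we get O(¬vacate_premises).
Premise 6 is O(¬cease_operations → vacate_premises); contrapositively O(¬vacate_premises → cease_operations). Since O(¬vacate_premises) holds, K gives O(cease_operations).
The contrapositive of premise 2 (O(recuse_self → ¬cease_operations)) is O(cease_operations → ¬recuse_self), and O(cease_operations) is already established, so O(¬recuse_self).
Premise 7 is O(¬recuse_self → open_valve); since O(¬recuse_self), deontic closure gives O(open_valve).
From O(open_valve) and premise 4, O(open_valve → ¬audit_complaint), we obtain O(¬audit_complaint).
Premises 5, 8, 10 do not contribute to this derivation.
So O(¬audit_complaint) follows.

Yes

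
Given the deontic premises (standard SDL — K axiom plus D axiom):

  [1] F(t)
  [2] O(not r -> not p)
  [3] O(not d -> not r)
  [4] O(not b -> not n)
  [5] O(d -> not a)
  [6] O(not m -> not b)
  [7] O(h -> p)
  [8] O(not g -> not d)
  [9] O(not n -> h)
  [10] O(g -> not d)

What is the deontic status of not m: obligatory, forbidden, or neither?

Premises 8 and 10 are O(not g -> not d) and O(g -> not d); every ideal world satisfies not g or g, so in either case not d holds — hence O(not d).
Applying K to premise 3 (O(not d -> not r)) and O(not d) yields O(not r).
With premise 2, O(not r -> not p), the K-axiom yields O(not p).
Premise 7 is O(h -> p); contrapositively O(not p -> not h). Since O(not p) holds, K gives O(not h).
Premise 9 is O(not n -> h); contrapositively O(not h -> n). Since O(not h) holds, K gives O(n).
The contrapositive of premise 4 (O(not b -> not n)) is O(n -> b), and O(n) is already established, so O(b).
Premise 6, O(not m -> not b), contraposes to O(b -> m); with O(b) we get O(m).
Premises 1, 5 do not contribute to this derivation.
Thus O(m), which is F(not m): not m is forbidden.

Forbidden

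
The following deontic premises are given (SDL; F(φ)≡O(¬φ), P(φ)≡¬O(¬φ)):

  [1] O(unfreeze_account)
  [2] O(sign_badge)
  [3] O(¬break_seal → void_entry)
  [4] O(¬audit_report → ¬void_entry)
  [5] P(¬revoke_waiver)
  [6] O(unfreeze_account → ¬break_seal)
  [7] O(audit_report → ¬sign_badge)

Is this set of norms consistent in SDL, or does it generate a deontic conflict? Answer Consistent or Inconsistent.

From premise 1 we have O(unfreeze_account).
Premise 6 is O(unfreeze_account → ¬break_seal); since O(unfreeze_account), deontic closure gives O(¬break_seal).
From O(¬break_seal) and premise 3, O(¬break_seal → void_entry), we obtain O(void_entry).
Premise 4 is O(¬audit_report → ¬void_entry); contrapositively O(void_entry → audit_report). Since O(void_entry) holds, K gives O(audit_report).
With premise 7, O(audit_report → ¬sign_badge), the K-axiom yields O(¬sign_badge).
But premise 2 directly asserts O(sign_badge).
We now have both O(¬sign_badge) and O(sign_badge) — sign_badge is simultaneously obligatory and forbidden, violating the D-axiom.

Inconsistent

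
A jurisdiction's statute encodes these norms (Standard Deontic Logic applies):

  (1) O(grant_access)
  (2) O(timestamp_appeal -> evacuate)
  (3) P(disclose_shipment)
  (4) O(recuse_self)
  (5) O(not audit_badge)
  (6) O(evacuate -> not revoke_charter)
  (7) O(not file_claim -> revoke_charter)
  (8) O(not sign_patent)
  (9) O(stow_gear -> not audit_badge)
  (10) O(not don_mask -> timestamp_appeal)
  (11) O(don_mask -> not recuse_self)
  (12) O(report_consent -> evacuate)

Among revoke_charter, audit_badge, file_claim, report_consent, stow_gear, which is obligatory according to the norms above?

Premise 4 gives O(recuse_self).
Premise 11 is O(don_mask -> not recuse_self); contrapositively O(recuse_self -> not don_mask). Since O(recuse_self) holds, K gives O(not don_mask).
With premise 10, O(not don_mask -> timestamp_appeal), the K-axiom yields O(timestamp_appeal).
Applying K to premise 2 (O(timestamp_appeal -> evacuate)) and O(timestamp_appeal) yields O(evacuate).
With premise 6, O(evacuate -> not revoke_charter), the K-axiom yields O(not revoke_charter).
The contrapositive of premise 7 (O(not file_claim -> revoke_charter)) is O(not revoke_charter -> file_claim), and O(not revoke_charter) is already established, so O(file_claim).
So O(file_claim) holds — file_claim is obligatory. None of the other listed options is made obligatory by any chain of premises.

file_claim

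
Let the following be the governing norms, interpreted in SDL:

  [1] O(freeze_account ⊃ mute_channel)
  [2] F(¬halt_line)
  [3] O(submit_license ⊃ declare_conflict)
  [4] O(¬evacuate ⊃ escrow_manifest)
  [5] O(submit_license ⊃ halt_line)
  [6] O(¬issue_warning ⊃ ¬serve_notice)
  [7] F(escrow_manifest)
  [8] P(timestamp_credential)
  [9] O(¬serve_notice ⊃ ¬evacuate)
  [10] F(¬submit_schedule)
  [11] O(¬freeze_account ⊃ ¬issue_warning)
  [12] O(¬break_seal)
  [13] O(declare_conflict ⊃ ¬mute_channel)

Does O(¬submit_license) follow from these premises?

Yes

F(escrow_manifest) at premise 7 means O(¬escrow_manifest).
Premise 4, O(¬evacuate ⊃ escrow_manifest), contraposes to O(¬escrow_manifest ⊃ evacuate); with O(¬escrow_manifest) we get O(evacuate).
Premise 9, O(¬serve_notice ⊃ ¬evacuate), contraposes to O(evacuate ⊃ serve_notice); with O(evacuate) we get O(serve_notice).
Premise 6 is O(¬issue_warning ⊃ ¬serve_notice); contrapositively O(serve_notice ⊃ issue_warning). Since O(serve_notice) holds, K gives O(issue_warning).
The contrapositive of premise 11 (O(¬freeze_account ⊃ ¬issue_warning)) is O(issue_warning ⊃ freeze_account), and O(issue_warning) is already established, so O(freeze_account).
Premise 1 is O(freeze_account ⊃ mute_channel); since O(freeze_account), deontic closure gives O(mute_channel).
Premise 13 is O(declare_conflict ⊃ ¬mute_channel); contrapositively O(mute_channel ⊃ ¬declare_conflict). Since O(mute_channel) holds, K gives O(¬declare_conflict).
The contrapositive of premise 3 (O(submit_license ⊃ declare_conflict)) is O(¬declare_conflict ⊃ ¬submit_license), and O(¬declare_conflict) is already established, so O(¬submit_license).
Premises 2, 5, 8, 10, 12 do not contribute to this derivation.
So O(¬submit_license) follows.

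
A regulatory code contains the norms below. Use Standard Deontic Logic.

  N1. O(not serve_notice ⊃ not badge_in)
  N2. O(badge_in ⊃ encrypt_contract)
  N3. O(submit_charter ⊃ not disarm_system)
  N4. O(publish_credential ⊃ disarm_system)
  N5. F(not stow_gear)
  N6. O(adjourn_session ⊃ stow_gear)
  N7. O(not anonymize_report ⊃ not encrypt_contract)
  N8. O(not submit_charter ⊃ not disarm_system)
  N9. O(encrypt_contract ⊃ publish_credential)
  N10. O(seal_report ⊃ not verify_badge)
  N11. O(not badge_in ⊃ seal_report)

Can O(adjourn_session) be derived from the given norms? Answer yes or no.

Premise 6 is O(adjourn_session ⊃ stow_gear); even if O(stow_gear) held, inferring O(adjourn_session) would be affirming the consequent — invalid.
No other premise forces O(adjourn_session). An ideal world satisfying every premise can still have adjourn_session false, so O(adjourn_session) is not derivable.

No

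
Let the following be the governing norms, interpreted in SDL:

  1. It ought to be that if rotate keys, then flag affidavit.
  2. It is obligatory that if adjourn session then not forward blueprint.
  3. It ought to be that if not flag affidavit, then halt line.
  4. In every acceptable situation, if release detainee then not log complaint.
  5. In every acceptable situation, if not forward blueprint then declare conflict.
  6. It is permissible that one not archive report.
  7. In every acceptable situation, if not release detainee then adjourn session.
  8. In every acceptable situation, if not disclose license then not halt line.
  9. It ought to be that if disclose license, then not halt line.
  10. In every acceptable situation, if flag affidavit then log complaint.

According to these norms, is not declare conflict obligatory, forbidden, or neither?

Forbidden

Premises 8 and 9 cover both cases: O(¬disclose_license → ¬halt_line) and O(disclose_license → ¬halt_line). Since ¬disclose_license ∨ disclose_license is a tautology, O(¬halt_line) follows.
Premise 3 is O(¬flag_affidavit → halt_line); contrapositively O(¬halt_line → flag_affidavit). Since O(¬halt_line) holds, K gives O(flag_affidavit).
Premise 10 is O(flag_affidavit → log_complaint); since O(flag_affidavit), deontic closure gives O(log_complaint).
Premise 4, O(release_detainee → ¬log_complaint), contraposes to O(log_complaint → ¬release_detainee); with O(log_complaint) we get O(¬release_detainee).
From O(¬release_detainee) and premise 7, O(¬release_detainee → adjourn_session), we obtain O(adjourn_session).
From O(adjourn_session) and premise 2, O(adjourn_session → ¬forward_blueprint), we obtain O(¬forward_blueprint).
Premise 5 is O(¬forward_blueprint → declare_conflict); since O(¬forward_blueprint), deontic closure gives O(declare_conflict).
Premises 1, 6 do not contribute to this derivation.
Thus O(declare_conflict), which is F(¬declare_conflict): ¬declare_conflict is forbidden.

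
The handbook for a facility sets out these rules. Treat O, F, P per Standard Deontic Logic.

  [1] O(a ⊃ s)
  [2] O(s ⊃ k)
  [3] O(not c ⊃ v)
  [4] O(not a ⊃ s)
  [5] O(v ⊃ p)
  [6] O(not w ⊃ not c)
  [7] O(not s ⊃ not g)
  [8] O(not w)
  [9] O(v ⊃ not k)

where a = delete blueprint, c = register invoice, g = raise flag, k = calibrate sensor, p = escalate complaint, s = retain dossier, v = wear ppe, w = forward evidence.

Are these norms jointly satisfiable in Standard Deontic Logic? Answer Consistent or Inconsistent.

Premises 4 and 1 cover both cases: O(not a ⊃ s) and O(a ⊃ s). Since not a ∨ a is a tautology, O(s) follows.
Applying K to premise 2 (O(s ⊃ k)) and O(s) yields O(k).
Premise 9, O(v ⊃ not k), contraposes to O(k ⊃ not v); with O(k) we get O(not v).
Premise 3, O(not c ⊃ v), contraposes to O(not v ⊃ c); with O(not v) we get O(c).
The contrapositive of premise 6 (O(not w ⊃ not c)) is O(c ⊃ w), and O(c) is already established, so O(w).
However, premise 8 gives O(not w).
We now have both O(w) and O(not w) — w is simultaneously obligatory and forbidden, violating the D-axiom.

Inconsistent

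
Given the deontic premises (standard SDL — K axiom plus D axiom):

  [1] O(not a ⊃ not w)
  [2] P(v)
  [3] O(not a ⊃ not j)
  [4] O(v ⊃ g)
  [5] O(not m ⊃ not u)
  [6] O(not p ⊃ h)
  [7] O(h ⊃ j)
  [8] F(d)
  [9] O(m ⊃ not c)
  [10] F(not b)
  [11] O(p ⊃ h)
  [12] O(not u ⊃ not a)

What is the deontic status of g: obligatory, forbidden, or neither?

Premise 4 is O(v ⊃ g), but O(v) is not derivable from the premises (the permission P(v) asserts only not O(not v), not O(v)), so it does not yield O(g).
No premise or chain of K-axiom applications forces O(g), and none forces O(not g). So g is neither obligatory nor forbidden under these norms.

Neither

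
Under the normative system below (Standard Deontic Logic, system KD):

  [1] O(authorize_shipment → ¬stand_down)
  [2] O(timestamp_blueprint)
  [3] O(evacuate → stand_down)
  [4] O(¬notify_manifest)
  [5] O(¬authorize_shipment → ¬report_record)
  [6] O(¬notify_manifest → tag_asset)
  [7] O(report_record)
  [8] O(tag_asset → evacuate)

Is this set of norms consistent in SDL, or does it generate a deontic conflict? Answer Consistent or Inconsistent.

Inconsistent

Premise 7 states O(report_record) outright.
Premise 5 is O(¬authorize_shipment → ¬report_record); contrapositively O(report_record → authorize_shipment). Since O(report_record) holds, K gives O(authorize_shipment).
Applying K to premise 1 (O(authorize_shipment → ¬stand_down)) and O(authorize_shipment) yields O(¬stand_down).
Premise 3 is O(evacuate → stand_down); contrapositively O(¬stand_down → ¬evacuate). Since O(¬stand_down) holds, K gives O(¬evacuate).
The contrapositive of premise 8 (O(tag_asset → evacuate)) is O(¬evacuate → ¬tag_asset), and O(¬evacuate) is already established, so O(¬tag_asset).
Premise 6 is O(¬notify_manifest → tag_asset); contrapositively O(¬tag_asset → notify_manifest). Since O(¬tag_asset) holds, K gives O(notify_manifest).
However, premise 4 gives O(¬notify_manifest).
We now have both O(notify_manifest) and O(¬notify_manifest) — notify_manifest is simultaneously obligatory and forbidden, violating the D-axiom.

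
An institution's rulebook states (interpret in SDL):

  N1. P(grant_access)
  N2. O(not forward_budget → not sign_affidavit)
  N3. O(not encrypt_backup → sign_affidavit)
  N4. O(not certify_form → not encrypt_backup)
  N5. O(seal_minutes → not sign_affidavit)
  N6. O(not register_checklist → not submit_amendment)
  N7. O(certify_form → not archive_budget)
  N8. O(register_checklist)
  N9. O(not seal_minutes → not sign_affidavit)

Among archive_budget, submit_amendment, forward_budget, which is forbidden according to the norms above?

archive_budget

Premises 9 and 5 cover both cases: O(not seal_minutes → not sign_affidavit) and O(seal_minutes → not sign_affidavit). Since not seal_minutes ∨ seal_minutes is a tautology, O(not sign_affidavit) follows.
The contrapositive of premise 3 (O(not encrypt_backup → sign_affidavit)) is O(not sign_affidavit → encrypt_backup), and O(not sign_affidavit) is already established, so O(encrypt_backup).
Premise 4 is O(not certify_form → not encrypt_backup); contrapositively O(encrypt_backup → certify_form). Since O(encrypt_backup) holds, K gives O(certify_form).
With premise 7, O(certify_form → not archive_budget), the K-axiom yields O(not archive_budget).
So O(not archive_budget) holds, i.e. archive_budget is forbidden. None of the other listed options is forbidden under the premises.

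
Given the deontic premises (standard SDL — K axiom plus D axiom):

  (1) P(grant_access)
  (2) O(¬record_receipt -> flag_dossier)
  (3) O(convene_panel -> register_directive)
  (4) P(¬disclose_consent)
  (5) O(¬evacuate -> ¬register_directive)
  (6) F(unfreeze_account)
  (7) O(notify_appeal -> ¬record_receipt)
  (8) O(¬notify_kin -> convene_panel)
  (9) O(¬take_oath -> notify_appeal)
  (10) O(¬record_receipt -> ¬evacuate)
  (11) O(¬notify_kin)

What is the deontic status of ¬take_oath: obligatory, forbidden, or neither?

Forbidden

Premise 11 states O(¬notify_kin) outright.
From O(¬notify_kin) and premise 8, O(¬notify_kin -> convene_panel), we obtain O(convene_panel).
From O(convene_panel) and premise 3, O(convene_panel -> register_directive), we obtain O(register_directive).
Premise 5, O(¬evacuate -> ¬register_directive), contraposes to O(register_directive -> evacuate); with O(register_directive) we get O(evacuate).
The contrapositive of premise 10 (O(¬record_receipt -> ¬evacuate)) is O(evacuate -> record_receipt), and O(evacuate) is already established, so O(record_receipt).
The contrapositive of premise 7 (O(notify_appeal -> ¬record_receipt)) is O(record_receipt -> ¬notify_appeal), and O(record_receipt) is already established, so O(¬notify_appeal).
Premise 9, O(¬take_oath -> notify_appeal), contraposes to O(¬notify_appeal -> take_oath); with O(¬notify_appeal) we get O(take_oath).
Premises 1, 2, 4, 6 do not contribute to this derivation.
Thus O(take_oath), which is F(¬take_oath): ¬take_oath is forbidden.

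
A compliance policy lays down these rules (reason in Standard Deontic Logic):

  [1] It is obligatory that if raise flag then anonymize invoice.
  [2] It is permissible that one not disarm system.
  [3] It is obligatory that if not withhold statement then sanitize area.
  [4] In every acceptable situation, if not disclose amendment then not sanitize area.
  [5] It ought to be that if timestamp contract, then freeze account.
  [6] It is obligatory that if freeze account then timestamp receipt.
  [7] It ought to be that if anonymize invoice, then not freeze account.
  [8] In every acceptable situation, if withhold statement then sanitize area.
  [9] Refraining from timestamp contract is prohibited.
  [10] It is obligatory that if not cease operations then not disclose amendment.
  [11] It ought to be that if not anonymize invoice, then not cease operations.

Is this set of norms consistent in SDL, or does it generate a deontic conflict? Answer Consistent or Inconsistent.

Premises 3 and 8 are O(¬withhold_statement → sanitize_area) and O(withhold_statement → sanitize_area); every ideal world satisfies ¬withhold_statement or withhold_statement, so in either case sanitize_area holds — hence O(sanitize_area).
Premise 4, O(¬disclose_amendment → ¬sanitize_area), contraposes to O(sanitize_area → disclose_amendment); with O(sanitize_area) we get O(disclose_amendment).
Premise 10, O(¬cease_operations → ¬disclose_amendment), contraposes to O(disclose_amendment → cease_operations); with O(disclose_amendment) we get O(cease_operations).
The contrapositive of premise 11 (O(¬anonymize_invoice → ¬cease_operations)) is O(cease_operations → anonymize_invoice), and O(cease_operations) is already established, so O(anonymize_invoice).
Applying K to premise 7 (O(anonymize_invoice → ¬freeze_account)) and O(anonymize_invoice) yields O(¬freeze_account).
Premise 5 is O(timestamp_contract → freeze_account); contrapositively O(¬freeze_account → ¬timestamp_contract). Since O(¬freeze_account) holds, K gives O(¬timestamp_contract).
But premise 9, F(¬timestamp_contract), means O(timestamp_contract).
We now have both O(¬timestamp_contract) and O(timestamp_contract) — timestamp_contract is simultaneously obligatory and forbidden, violating the D-axiom.

Inconsistent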